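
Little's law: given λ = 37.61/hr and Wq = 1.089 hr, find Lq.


Lq = λWq = 37.61·1.089 = 40.9573

Final: 40.9573


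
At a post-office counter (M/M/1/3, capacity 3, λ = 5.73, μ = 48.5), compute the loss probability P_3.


ρ = λ/μ = 5.73/48.5 = 0.1181
P_K = (1−ρ)ρ^K/(1−ρ^(K+1)) = (0.8819·0.001649)/(1 − 0.0001948)
= 0.001454/0.999805 = 0.001455

Final: 0.001455


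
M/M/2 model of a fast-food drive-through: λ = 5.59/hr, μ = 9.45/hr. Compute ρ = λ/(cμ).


ρ = λ/(cμ) = 5.59/(2·9.45) = 5.59/18.90 = 0.2958

Final: 0.2958


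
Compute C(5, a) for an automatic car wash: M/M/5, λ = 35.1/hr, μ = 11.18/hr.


a = λ/μ = 3.1395; ρ = a/5 = 0.6279
P₀ = 0.039833 (from M/M/c formula)
C(c,a) = [a^c/(c!(1−ρ))]·P₀ = [305.01877/(120·0.3721)]·0.039833
= 6.83115·0.039833 = 0.272107

Final: 0.272107


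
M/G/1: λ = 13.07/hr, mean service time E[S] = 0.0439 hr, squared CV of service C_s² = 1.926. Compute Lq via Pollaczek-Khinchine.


ρ = λ·E[S] = 13.07·0.0439 = 0.5738
Lq = ρ²(1+C_s²)/(2(1−ρ)) = 0.3292·(1+1.926)/(2·0.4262)
= 0.3292·2.9260/0.8525 = 1.13001

Final: 1.13001


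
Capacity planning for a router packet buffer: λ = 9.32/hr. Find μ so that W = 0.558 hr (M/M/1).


W = 1/(μ−λ) ⇒ μ − λ = 1/W = 1/0.558 = 1.7921
μ = λ + 1/W = 9.32 + 1.7921 = 11.1121 per hr

Final: 11.1121 /hr


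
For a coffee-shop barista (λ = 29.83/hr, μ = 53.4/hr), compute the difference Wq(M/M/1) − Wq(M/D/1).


ρ = 29.83/53.4 = 0.5586
Wq(M/M/1) = ρ/(μ−λ) = 0.5586/23.57 = 0.02370 hr
Wq(M/D/1) = ρ/(2(μ−λ)) = 0.01185 hr
Savings = 0.02370 − 0.01185 = 0.01185 hr

Final: 0.01185 hr


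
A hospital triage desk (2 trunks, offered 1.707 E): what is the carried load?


B(2,1.707) = 0.349892 (Erlang-B)
Carried load = a(1 − B) = 1.707·(1 − 0.349892) = 1.707·0.650108 = 1.1097 E

Final: 1.1097 Erlangs


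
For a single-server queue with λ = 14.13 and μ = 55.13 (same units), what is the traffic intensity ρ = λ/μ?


ρ = λ/μ = 14.13/55.13 = 0.2563

Final: 0.2563


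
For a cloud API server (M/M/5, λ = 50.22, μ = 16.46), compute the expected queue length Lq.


a = λ/μ = 3.0510; ρ = a/5 = 0.6102
P₀ = 0.044049
Lq = P₀·a^c·ρ / (c!·(1−ρ)²) = 0.044049·264.38352·0.6102/(120·0.15194)
= 0.38976

Final: 0.38976


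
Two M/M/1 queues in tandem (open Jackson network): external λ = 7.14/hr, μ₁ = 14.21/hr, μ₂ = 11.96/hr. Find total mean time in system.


Each node sees arrival rate λ = 7.14/hr (tandem ⇒ throughput preserved).
W₁ = 1/(μ₁−λ) = 1/(14.21−7.14) = 0.14144 hr
W₂ = 1/(μ₂−λ) = 1/(11.96−7.14) = 0.20747 hr
W_total = W₁ + W₂ = 0.14144 + 0.20747 = 0.34891 hr

Final: 0.34891 hr


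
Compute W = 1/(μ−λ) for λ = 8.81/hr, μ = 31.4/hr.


W = 1/(μ−λ) = 1/(31.4 − 8.81) = 1/22.59 = 0.04427 hr

Final: 0.04427 hr


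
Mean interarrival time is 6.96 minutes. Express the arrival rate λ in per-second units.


λ = 1/(interarrival time) in consistent units.
1 second = 0.0166667 min, so λ = 0.0166667/6.96 = 0.002395 per second

Final: 0.002395 /sec


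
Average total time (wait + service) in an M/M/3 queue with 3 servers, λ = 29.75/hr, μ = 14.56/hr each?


a = 2.0433; ρ = 0.6811; P₀ = 0.104287
Lq = P₀·a^c·ρ/(c!(1−ρ)²) = 0.99294
Wq = Lq/λ = 0.99294/29.75 = 0.03338 hr
W = Wq + 1/μ = 0.03338 + 0.06868 = 0.10206 hr

Final: 0.10206 hr


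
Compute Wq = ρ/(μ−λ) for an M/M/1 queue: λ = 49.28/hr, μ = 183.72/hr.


ρ = 49.28/183.72 = 0.2682
Wq = ρ/(μ−λ) = 0.2682/(183.72 − 49.28) = 0.2682/134.44 = 0.001995 hr

Final: 0.001995 hr


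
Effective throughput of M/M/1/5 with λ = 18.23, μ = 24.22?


ρ = 0.7527; P_K = (1−ρ)ρ^5/(1−ρ^6) = 0.073025
λ_eff = λ(1 − P_K) = 18.23·(1 − 0.073025) = 18.23·0.926975 = 16.8987 /hr

Final: 16.8987 /hr


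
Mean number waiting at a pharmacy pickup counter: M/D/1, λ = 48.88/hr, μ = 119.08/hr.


ρ = 48.88/119.08 = 0.4105
M/D/1: Lq = ρ²/(2(1−ρ)) = 0.1685/(2·0.5895) = 0.14291

Final: 0.14291


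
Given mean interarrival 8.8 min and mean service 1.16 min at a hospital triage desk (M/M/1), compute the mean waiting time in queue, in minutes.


λ = 60/8.8 = 6.8182 /hr
μ = 60/1.16 = 51.7241 /hr
ρ = λ/μ = 6.8182/51.7241 = 0.1318
Wq = ρ/(μ−λ) = 0.1318/(51.7241−6.8182) = 0.002935 hr
In minutes: 0.002935·60 = 0.1761 min

Final: 0.1761 min


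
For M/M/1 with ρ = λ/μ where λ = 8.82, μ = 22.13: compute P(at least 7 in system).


ρ = 8.82/22.13 = 0.3986
P(N ≥ n) = ρ^n = 0.3986^7 = 0.001597

Final: 0.001597


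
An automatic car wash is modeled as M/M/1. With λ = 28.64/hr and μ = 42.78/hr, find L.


ρ = λ/μ = 28.64/42.78 = 0.6695
L = ρ/(1−ρ) = 0.6695/(1 − 0.6695) = 0.6695/0.3305 = 2.0255

Final: 2.0255


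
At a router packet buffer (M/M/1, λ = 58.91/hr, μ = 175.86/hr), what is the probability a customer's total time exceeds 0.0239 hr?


W ~ Exponential(μ−λ) for M/M/1.
μ − λ = 175.86 − 58.91 = 116.9500
P(W > t) = e^{−(μ−λ)t} = e^{−2.7951} = 0.061108

Final: 0.061108


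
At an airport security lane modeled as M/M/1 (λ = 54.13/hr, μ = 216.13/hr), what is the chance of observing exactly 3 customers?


ρ = 54.13/216.13 = 0.2505
P_n = (1−ρ)·ρ^n = (1 − 0.2505)·0.2505^3 = 0.7495·0.015710 = 0.011775

Final: 0.011775


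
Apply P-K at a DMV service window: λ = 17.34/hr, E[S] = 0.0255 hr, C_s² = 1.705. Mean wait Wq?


ρ = λ·E[S] = 17.34·0.0255 = 0.4422
E[S²] = E[S]²(1+C_s²) = 0.0255²·(1+1.705) = 0.001759
Wq = λ·E[S²]/(2(1−ρ)) = 17.34·0.001759/(2·0.5578) = 0.02734 hr

Final: 0.02734 hr


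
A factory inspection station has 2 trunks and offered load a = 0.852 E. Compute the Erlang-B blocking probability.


B(c,a) = (a^c/c!) / Σ_{k=0}^{c} a^k/k!
a^2/2! = 0.362952
Σ terms (k=0..2): 1.00000 + 0.85200 + 0.36295 = 2.214952
B = 0.362952/2.214952 = 0.163864

Final: 0.163864


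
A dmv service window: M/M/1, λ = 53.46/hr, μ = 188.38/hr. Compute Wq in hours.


ρ = 53.46/188.38 = 0.2838
Wq = ρ/(μ−λ) = 0.2838/(188.38 − 53.46) = 0.2838/134.92 = 0.002103 hr

Final: 0.002103 hr


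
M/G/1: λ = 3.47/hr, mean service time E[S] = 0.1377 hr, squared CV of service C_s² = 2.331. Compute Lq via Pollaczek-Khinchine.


ρ = λ·E[S] = 3.47·0.1377 = 0.4778
Lq = ρ²(1+C_s²)/(2(1−ρ)) = 0.2283·(1+2.331)/(2·0.5222)
= 0.2283·3.3310/1.0444 = 0.72820

Final: 0.72820


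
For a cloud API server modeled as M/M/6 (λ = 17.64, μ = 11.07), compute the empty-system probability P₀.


a = λ/μ = 17.64/11.07 = 1.5935; ρ = a/c = 0.2656
Σ_{k=0}^{5} a^k/k! (terms k=0..5) = 1.00000 + 1.59350 + 1.26961 + 0.67438 + 0.26865 + 0.08562 = 4.89176
Tail: a^6/(6!(1−ρ)) = 16.37215/(720·0.7344) = 0.03096
P₀ = 1/(4.89176 + 0.03096) = 1/4.92272 = 0.203140

Final: 0.203140


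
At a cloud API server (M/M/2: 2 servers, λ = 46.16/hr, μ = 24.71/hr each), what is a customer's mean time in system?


a = 1.8681; ρ = 0.9340; P₀ = 0.034108
Lq = P₀·a^c·ρ/(c!(1−ρ)²) = 12.77439
Wq = Lq/λ = 12.77439/46.16 = 0.27674 hr
W = Wq + 1/μ = 0.27674 + 0.04047 = 0.31721 hr

Final: 0.31721 hr


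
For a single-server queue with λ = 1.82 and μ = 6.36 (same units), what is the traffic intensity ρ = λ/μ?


ρ = λ/μ = 1.82/6.36 = 0.2862

Final: 0.2862


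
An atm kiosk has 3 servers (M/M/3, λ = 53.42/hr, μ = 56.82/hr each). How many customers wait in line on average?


a = λ/μ = 0.9402; ρ = a/3 = 0.3134
P₀ = 0.387022
Lq = P₀·a^c·ρ / (c!·(1−ρ)²) = 0.387022·0.83101·0.3134/(6·0.47144)
= 0.03563

Final: 0.03563


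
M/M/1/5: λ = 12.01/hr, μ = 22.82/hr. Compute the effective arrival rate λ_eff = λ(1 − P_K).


ρ = 0.5263; P_K = (1−ρ)ρ^5/(1−ρ^6) = 0.019542
λ_eff = λ(1 − P_K) = 12.01·(1 − 0.019542) = 12.01·0.980458 = 11.7753 /hr

Final: 11.7753 /hr


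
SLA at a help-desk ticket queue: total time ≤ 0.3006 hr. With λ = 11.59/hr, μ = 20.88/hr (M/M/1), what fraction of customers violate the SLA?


W ~ Exponential(μ−λ) for M/M/1.
μ − λ = 20.88 − 11.59 = 9.2900
P(W > t) = e^{−(μ−λ)t} = e^{−2.7926} = 0.061263

Final: 0.061263


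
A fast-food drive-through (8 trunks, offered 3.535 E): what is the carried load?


B(8,3.535) = 0.017821 (Erlang-B)
Carried load = a(1 − B) = 3.535·(1 − 0.017821) = 3.535·0.982179 = 3.4720 E

Final: 3.4720 Erlangs


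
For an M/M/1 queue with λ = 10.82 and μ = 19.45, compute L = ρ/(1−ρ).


ρ = λ/μ = 10.82/19.45 = 0.5563
L = ρ/(1−ρ) = 0.5563/(1 − 0.5563) = 0.5563/0.4437 = 1.2538

Final: 1.2538


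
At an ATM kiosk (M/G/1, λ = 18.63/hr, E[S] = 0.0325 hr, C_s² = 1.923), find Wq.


ρ = λ·E[S] = 18.63·0.0325 = 0.6055
E[S²] = E[S]²(1+C_s²) = 0.0325²·(1+1.923) = 0.003087
Wq = λ·E[S²]/(2(1−ρ)) = 18.63·0.003087/(2·0.3945) = 0.07290 hr

Final: 0.07290 hr


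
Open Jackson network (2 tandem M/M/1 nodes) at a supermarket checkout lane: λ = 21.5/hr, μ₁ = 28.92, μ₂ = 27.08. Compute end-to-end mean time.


Each node sees arrival rate λ = 21.5/hr (tandem ⇒ throughput preserved).
W₁ = 1/(μ₁−λ) = 1/(28.92−21.5) = 0.13477 hr
W₂ = 1/(μ₂−λ) = 1/(27.08−21.5) = 0.17921 hr
W_total = W₁ + W₂ = 0.13477 + 0.17921 = 0.31398 hr

Final: 0.31398 hr


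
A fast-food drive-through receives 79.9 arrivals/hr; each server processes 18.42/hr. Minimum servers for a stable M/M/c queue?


Stability requires cμ > λ ⇔ c > λ/μ.
λ/μ = 79.9/18.42 = 4.3377
Minimum integer c = ⌊4.3377⌋ + 1 = 5
Check: 5·18.42 = 92.10 > 79.9, while 4·18.42 = 73.68 ≤ 79.9

Final: 5 servers


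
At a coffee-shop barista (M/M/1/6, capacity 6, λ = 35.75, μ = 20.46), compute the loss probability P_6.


ρ = λ/μ = 35.75/20.46 = 1.7473
P_K = (1−ρ)ρ^K/(1−ρ^(K+1)) = (-0.7473·28.459188)/(1 − 49.727075)
= -21.267888/-48.727075 = 0.436470

Final: 0.436470


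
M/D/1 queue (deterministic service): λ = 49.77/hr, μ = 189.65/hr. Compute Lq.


ρ = 49.77/189.65 = 0.2624
M/D/1: Lq = ρ²/(2(1−ρ)) = 0.06887/(2·0.7376) = 0.04669

Final: 0.04669


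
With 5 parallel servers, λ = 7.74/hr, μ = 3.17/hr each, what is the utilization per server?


ρ = λ/(cμ) = 7.74/(5·3.17) = 7.74/15.85 = 0.4883

Final: 0.4883


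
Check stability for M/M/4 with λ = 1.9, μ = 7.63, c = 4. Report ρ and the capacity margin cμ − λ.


Total capacity cμ = 4·7.63 = 30.52/hr
ρ = λ/(cμ) = 1.9/30.52 = 0.06225
Stable ⇔ ρ < 1: YES
Spare capacity = cμ − λ = 30.52 − 1.9 = 28.62/hr

Final: ρ = 0.06225; stable; margin = 28.62/hr


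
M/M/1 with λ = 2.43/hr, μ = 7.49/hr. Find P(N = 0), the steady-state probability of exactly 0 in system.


ρ = 2.43/7.49 = 0.3244
P_n = (1−ρ)·ρ^n = (1 − 0.3244)·0.3244^0 = 0.6756·1.000000 = 0.675567

Final: 0.675567


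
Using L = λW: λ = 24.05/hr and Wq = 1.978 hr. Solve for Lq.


Lq = λWq = 24.05·1.978 = 47.5709

Final: 47.5709


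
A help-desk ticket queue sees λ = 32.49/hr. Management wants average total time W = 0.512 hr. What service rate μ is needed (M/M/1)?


W = 1/(μ−λ) ⇒ μ − λ = 1/W = 1/0.512 = 1.9531
μ = λ + 1/W = 32.49 + 1.9531 = 34.4431 per hr

Final: 34.4431 /hr


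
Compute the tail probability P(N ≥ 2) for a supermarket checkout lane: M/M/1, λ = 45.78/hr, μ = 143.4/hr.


ρ = 45.78/143.4 = 0.3192
P(N ≥ n) = ρ^n = 0.3192^2 = 0.101919

Final: 0.101919


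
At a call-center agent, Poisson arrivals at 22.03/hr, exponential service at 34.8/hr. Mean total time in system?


W = 1/(μ−λ) = 1/(34.8 − 22.03) = 1/12.77 = 0.07831 hr

Final: 0.07831 hr


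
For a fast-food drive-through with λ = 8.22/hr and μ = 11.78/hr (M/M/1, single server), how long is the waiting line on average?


ρ = 8.22/11.78 = 0.6978
Lq = ρ²/(1−ρ) = 0.4869/0.3022 = 1.6112

Final: 1.6112


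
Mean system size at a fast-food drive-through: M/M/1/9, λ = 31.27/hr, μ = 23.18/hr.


ρ = 31.27/23.18 = 1.3490
L = ρ[1 − (K+1)ρ^K + Kρ^(K+1)] / [(1−ρ)(1−ρ^(K+1))]
Numerator: 1.3490·(1 − 10·14.795514 + 9·19.959263) = 44.083184
Denominator: (-0.3490)·(-18.959263) = 6.616930
L = 44.083184/6.616930 = 6.6622

Final: 6.6622


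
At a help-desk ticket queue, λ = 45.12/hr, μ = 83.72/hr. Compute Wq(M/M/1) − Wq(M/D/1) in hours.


ρ = 45.12/83.72 = 0.5389
Wq(M/M/1) = ρ/(μ−λ) = 0.5389/38.60 = 0.01396 hr
Wq(M/D/1) = ρ/(2(μ−λ)) = 0.006981 hr
Savings = 0.01396 − 0.006981 = 0.006981 hr

Final: 0.006981 hr


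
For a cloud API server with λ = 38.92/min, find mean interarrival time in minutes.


Mean interarrival time = 1/λ = 1/38.92 minute = 0.02569 minute
In minutes: 0.02569 × 1 = 0.02569 min

Final: 0.02569 min


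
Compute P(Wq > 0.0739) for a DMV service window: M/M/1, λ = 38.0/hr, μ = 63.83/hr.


ρ = 38.0/63.83 = 0.5953
P(Wq > t) = ρ·e^{−(μ−λ)t} = 0.5953·e^{−1.9088}
= 0.5953·0.148253 = 0.088259

Final: 0.088259


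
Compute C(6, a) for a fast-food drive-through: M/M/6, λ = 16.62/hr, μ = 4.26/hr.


a = λ/μ = 3.9014; ρ = a/6 = 0.6502
P₀ = 0.018658 (from M/M/c formula)
C(c,a) = [a^c/(c!(1−ρ))]·P₀ = [3526.37523/(720·0.3498)]·0.018658
= 14.00294·0.018658 = 0.261261

Final: 0.261261


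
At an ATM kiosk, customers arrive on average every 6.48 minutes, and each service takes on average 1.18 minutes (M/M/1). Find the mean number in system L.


λ = 60/6.48 = 9.2593 /hr
μ = 60/1.18 = 50.8475 /hr
ρ = λ/μ = 9.2593/50.8475 = 0.1821
L = ρ/(1−ρ) = 0.1821/0.8179 = 0.2226

Final: 0.2226


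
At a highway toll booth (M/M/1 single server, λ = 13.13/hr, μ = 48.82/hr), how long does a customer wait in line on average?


ρ = 13.13/48.82 = 0.2689
Wq = ρ/(μ−λ) = 0.2689/(48.82 − 13.13) = 0.2689/35.69 = 0.007536 hr

Final: 0.007536 hr


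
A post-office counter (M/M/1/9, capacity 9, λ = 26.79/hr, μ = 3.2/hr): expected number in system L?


ρ = 26.79/3.2 = 8.3719
L = ρ[1 − (K+1)ρ^K + Kρ^(K+1)] / [(1−ρ)(1−ρ^(K+1))]
Numerator: 8.3719·(1 − 10·202024768.413571 + 9·1691326108.062361) = 110522875776.159439
Denominator: (-7.3719)·(-1691326107.062361) = 12468244645.500340
L = 110522875776.159439/12468244645.500340 = 8.8643

Final: 8.8643


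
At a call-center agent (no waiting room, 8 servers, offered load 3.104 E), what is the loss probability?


B(c,a) = (a^c/c!) / Σ_{k=0}^{c} a^k/k!
a^8/8! = 0.213724
Σ terms (k=0..8): 1.00000 + 3.10400 + 4.81741 + 4.98441 + 3.86790 + 2.40119 + 1.24222 + 0.55083 + 0.21372 = 22.181694
B = 0.213724/22.181694 = 0.009635

Final: 0.009635


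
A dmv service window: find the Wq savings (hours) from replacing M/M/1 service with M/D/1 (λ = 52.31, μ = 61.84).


ρ = 52.31/61.84 = 0.8459
Wq(M/M/1) = ρ/(μ−λ) = 0.8459/9.53 = 0.08876 hr
Wq(M/D/1) = ρ/(2(μ−λ)) = 0.04438 hr
Savings = 0.08876 − 0.04438 = 0.04438 hr

Final: 0.04438 hr


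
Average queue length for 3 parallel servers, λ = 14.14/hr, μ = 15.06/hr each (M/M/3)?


a = λ/μ = 0.9389; ρ = a/3 = 0.3130
P₀ = 0.387525
Lq = P₀·a^c·ρ / (c!·(1−ρ)²) = 0.387525·0.82770·0.3130/(6·0.47201)
= 0.03545

Final: 0.03545


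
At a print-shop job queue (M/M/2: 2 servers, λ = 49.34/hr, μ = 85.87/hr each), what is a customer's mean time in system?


a = 0.5746; ρ = 0.2873; P₀ = 0.553646
Lq = P₀·a^c·ρ/(c!(1−ρ)²) = 0.05169
Wq = Lq/λ = 0.05169/49.34 = 0.001048 hr
W = Wq + 1/μ = 0.001048 + 0.01165 = 0.01269 hr

Final: 0.01269 hr


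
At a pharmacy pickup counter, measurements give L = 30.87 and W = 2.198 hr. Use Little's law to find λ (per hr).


λ = L/W = 30.87/2.198 = 14.0446 /hr

Final: 14.0446 /hr


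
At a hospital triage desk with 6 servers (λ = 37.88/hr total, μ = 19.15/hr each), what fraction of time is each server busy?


ρ = λ/(cμ) = 37.88/(6·19.15) = 37.88/114.90 = 0.3297

Final: 0.3297


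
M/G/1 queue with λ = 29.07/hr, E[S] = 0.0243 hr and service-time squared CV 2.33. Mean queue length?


ρ = λ·E[S] = 29.07·0.0243 = 0.7064
Lq = ρ²(1+C_s²)/(2(1−ρ)) = 0.4990·(1+2.33)/(2·0.2936)
= 0.4990·3.3300/0.5872 = 2.82984

Final: 2.82984


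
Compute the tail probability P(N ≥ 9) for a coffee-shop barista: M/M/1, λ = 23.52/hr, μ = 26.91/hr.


ρ = 23.52/26.91 = 0.8740
P(N ≥ n) = ρ^n = 0.8740^9 = 0.297655

Final: 0.297655


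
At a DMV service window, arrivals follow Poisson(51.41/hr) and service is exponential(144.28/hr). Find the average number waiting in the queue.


ρ = 51.41/144.28 = 0.3563
Lq = ρ²/(1−ρ) = 0.1270/0.6437 = 0.1972

Final: 0.1972


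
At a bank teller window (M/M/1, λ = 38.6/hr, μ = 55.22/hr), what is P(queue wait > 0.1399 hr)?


ρ = 38.6/55.22 = 0.6990
P(Wq > t) = ρ·e^{−(μ−λ)t} = 0.6990·e^{−2.3251}
= 0.6990·0.097770 = 0.068343

Final: 0.068343


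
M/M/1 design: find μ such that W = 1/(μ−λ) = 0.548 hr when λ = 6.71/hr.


W = 1/(μ−λ) ⇒ μ − λ = 1/W = 1/0.548 = 1.8248
μ = λ + 1/W = 6.71 + 1.8248 = 8.5348 per hr

Final: 8.5348 /hr


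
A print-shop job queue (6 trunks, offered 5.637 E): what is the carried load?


B(6,5.637) = 0.239009 (Erlang-B)
Carried load = a(1 − B) = 5.637·(1 − 0.239009) = 5.637·0.760991 = 4.2897 E

Final: 4.2897 Erlangs


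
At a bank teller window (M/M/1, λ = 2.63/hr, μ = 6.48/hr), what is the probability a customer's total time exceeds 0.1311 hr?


W ~ Exponential(μ−λ) for M/M/1.
μ − λ = 6.48 − 2.63 = 3.8500
P(W > t) = e^{−(μ−λ)t} = e^{−0.5047} = 0.603666

Final: 0.603666


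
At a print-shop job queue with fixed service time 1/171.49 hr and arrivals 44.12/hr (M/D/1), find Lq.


ρ = 44.12/171.49 = 0.2573
M/D/1: Lq = ρ²/(2(1−ρ)) = 0.06619/(2·0.7427) = 0.04456

Final: 0.04456


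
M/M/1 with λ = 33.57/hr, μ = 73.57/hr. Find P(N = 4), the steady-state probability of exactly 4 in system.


ρ = 33.57/73.57 = 0.4563
P_n = (1−ρ)·ρ^n = (1 − 0.4563)·0.4563^4 = 0.5437·0.043351 = 0.023570

Final: 0.023570


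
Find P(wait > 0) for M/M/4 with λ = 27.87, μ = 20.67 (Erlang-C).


a = λ/μ = 1.3483; ρ = a/4 = 0.3371
P₀ = 0.258157 (from M/M/c formula)
C(c,a) = [a^c/(c!(1−ρ))]·P₀ = [3.30511/(24·0.6629)]·0.258157
= 0.20774·0.258157 = 0.053629

Final: 0.053629


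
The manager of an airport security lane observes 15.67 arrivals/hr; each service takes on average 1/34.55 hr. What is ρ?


ρ = λ/μ = 15.67/34.55 = 0.4535

Final: 0.4535


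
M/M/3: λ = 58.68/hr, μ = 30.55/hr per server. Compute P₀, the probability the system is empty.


a = λ/μ = 58.68/30.55 = 1.9208; ρ = a/c = 0.6403
Σ_{k=0}^{2} a^k/k! (terms k=0..2) = 1.00000 + 1.92079 + 1.84471 = 4.76549
Tail: a^3/(3!(1−ρ)) = 7.08658/(6·0.3597) = 3.28321
P₀ = 1/(4.76549 + 3.28321) = 1/8.04871 = 0.124244

Final: 0.124244


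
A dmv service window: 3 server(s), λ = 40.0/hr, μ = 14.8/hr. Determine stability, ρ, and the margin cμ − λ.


Total capacity cμ = 3·14.8 = 44.40/hr
ρ = λ/(cμ) = 40.0/44.40 = 0.9009
Stable ⇔ ρ < 1: YES
Spare capacity = cμ − λ = 44.40 − 40.0 = 4.40/hr

Final: ρ = 0.9009; stable; margin = 4.40/hr


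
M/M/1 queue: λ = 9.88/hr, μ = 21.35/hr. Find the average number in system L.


ρ = λ/μ = 9.88/21.35 = 0.4628
L = ρ/(1−ρ) = 0.4628/(1 − 0.4628) = 0.4628/0.5372 = 0.8614

Final: 0.8614


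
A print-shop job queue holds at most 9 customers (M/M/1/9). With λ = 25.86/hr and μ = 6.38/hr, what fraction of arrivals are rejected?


ρ = λ/μ = 25.86/6.38 = 4.0533
P_K = (1−ρ)ρ^K/(1−ρ^(K+1)) = (-3.0533·295304.847729)/(1 − 1196956.639855)
= -901651.792126/-1196955.639855 = 0.753288

Final: 0.753288


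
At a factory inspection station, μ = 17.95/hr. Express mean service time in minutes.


Mean service time = 1/μ = 1/17.95 hour = 0.05571 hour
In minutes: 0.05571 × 60 = 3.3426 min

Final: 3.3426 min


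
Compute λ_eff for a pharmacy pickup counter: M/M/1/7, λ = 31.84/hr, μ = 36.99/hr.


ρ = 0.8608; P_K = (1−ρ)ρ^7/(1−ρ^8) = 0.069775
λ_eff = λ(1 − P_K) = 31.84·(1 − 0.069775) = 31.84·0.930225 = 29.6184 /hr

Final: 29.6184 /hr


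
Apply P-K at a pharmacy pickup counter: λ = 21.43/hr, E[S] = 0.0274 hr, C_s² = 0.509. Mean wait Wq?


ρ = λ·E[S] = 21.43·0.0274 = 0.5872
E[S²] = E[S]²(1+C_s²) = 0.0274²·(1+0.509) = 0.001133
Wq = λ·E[S²]/(2(1−ρ)) = 21.43·0.001133/(2·0.4128) = 0.02941 hr

Final: 0.02941 hr


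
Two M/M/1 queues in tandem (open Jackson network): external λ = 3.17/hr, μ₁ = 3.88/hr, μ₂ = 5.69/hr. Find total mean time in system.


Each node sees arrival rate λ = 3.17/hr (tandem ⇒ throughput preserved).
W₁ = 1/(μ₁−λ) = 1/(3.88−3.17) = 1.40845 hr
W₂ = 1/(μ₂−λ) = 1/(5.69−3.17) = 0.39683 hr
W_total = W₁ + W₂ = 1.40845 + 0.39683 = 1.80528 hr

Final: 1.80528 hr


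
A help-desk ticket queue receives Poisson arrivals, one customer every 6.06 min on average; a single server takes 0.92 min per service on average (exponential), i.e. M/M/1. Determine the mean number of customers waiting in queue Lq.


λ = 60/6.06 = 9.9010 /hr
μ = 60/0.92 = 65.2174 /hr
ρ = λ/μ = 9.9010/65.2174 = 0.1518
Lq = ρ²/(1−ρ) = 0.02305/0.8482 = 0.02717

Final: 0.02717


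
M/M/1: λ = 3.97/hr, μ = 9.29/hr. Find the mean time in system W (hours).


W = 1/(μ−λ) = 1/(9.29 − 3.97) = 1/5.32 = 0.1880 hr

Final: 0.1880 hr


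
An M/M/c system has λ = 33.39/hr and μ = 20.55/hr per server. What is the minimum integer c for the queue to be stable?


Stability requires cμ > λ ⇔ c > λ/μ.
λ/μ = 33.39/20.55 = 1.6248
Minimum integer c = ⌊1.6248⌋ + 1 = 2
Check: 2·20.55 = 41.10 > 33.39, while 1·20.55 = 20.55 ≤ 33.39

Final: 2 servers


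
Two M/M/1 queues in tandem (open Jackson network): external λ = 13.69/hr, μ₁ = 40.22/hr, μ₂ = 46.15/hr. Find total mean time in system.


Each node sees arrival rate λ = 13.69/hr (tandem ⇒ throughput preserved).
W₁ = 1/(μ₁−λ) = 1/(40.22−13.69) = 0.03769 hr
W₂ = 1/(μ₂−λ) = 1/(46.15−13.69) = 0.03081 hr
W_total = W₁ + W₂ = 0.03769 + 0.03081 = 0.06850 hr

Final: 0.06850 hr


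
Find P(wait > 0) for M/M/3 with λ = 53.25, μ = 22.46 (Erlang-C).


a = λ/μ = 2.3709; ρ = a/3 = 0.7903
P₀ = 0.059619 (from M/M/c formula)
C(c,a) = [a^c/(c!(1−ρ))]·P₀ = [13.32691/(6·0.2097)]·0.059619
= 10.59174·0.059619 = 0.631469

Final: 0.631469


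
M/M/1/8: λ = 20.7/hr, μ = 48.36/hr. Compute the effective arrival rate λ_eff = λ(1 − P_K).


ρ = 0.4280; P_K = (1−ρ)ρ^8/(1−ρ^9) = 0.0006448
λ_eff = λ(1 − P_K) = 20.7·(1 − 0.0006448) = 20.7·0.999355 = 20.6867 /hr

Final: 20.6867 /hr


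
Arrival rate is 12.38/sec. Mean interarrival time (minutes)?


Mean interarrival time = 1/λ = 1/12.38 second = 0.08078 second
In minutes: 0.08078 × 0.0166667 = 0.001346 min

Final: 0.001346 min


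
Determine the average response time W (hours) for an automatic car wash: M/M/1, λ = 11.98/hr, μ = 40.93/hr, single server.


W = 1/(μ−λ) = 1/(40.93 − 11.98) = 1/28.95 = 0.03454 hr

Final: 0.03454 hr


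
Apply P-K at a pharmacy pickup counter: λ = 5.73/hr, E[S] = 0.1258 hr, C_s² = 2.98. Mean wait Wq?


ρ = λ·E[S] = 5.73·0.1258 = 0.7208
E[S²] = E[S]²(1+C_s²) = 0.1258²·(1+2.98) = 0.062986
Wq = λ·E[S²]/(2(1−ρ)) = 5.73·0.062986/(2·0.2792) = 0.64641 hr

Final: 0.64641 hr


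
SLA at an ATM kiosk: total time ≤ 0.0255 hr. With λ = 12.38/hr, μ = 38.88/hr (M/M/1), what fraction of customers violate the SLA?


W ~ Exponential(μ−λ) for M/M/1.
μ − λ = 38.88 − 12.38 = 26.5000
P(W > t) = e^{−(μ−λ)t} = e^{−0.6757} = 0.508775

Final: 0.508775


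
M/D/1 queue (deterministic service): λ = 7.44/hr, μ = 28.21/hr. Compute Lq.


ρ = 7.44/28.21 = 0.2637
M/D/1: Lq = ρ²/(2(1−ρ)) = 0.06956/(2·0.7363) = 0.04724

Final: 0.04724


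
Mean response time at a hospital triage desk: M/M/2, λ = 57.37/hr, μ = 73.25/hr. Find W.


a = 0.7832; ρ = 0.3916; P₀ = 0.437190
Lq = P₀·a^c·ρ/(c!(1−ρ)²) = 0.14186
Wq = Lq/λ = 0.14186/57.37 = 0.002473 hr
W = Wq + 1/μ = 0.002473 + 0.01365 = 0.01612 hr

Final: 0.01612 hr


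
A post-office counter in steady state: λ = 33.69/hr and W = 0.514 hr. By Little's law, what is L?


L = λW = 33.69·0.514 = 17.3167

Final: 17.3167


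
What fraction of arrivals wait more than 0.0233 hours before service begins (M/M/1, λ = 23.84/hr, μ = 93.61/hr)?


ρ = 23.84/93.61 = 0.2547
P(Wq > t) = ρ·e^{−(μ−λ)t} = 0.2547·e^{−1.6256}
= 0.2547·0.196785 = 0.050116

Final: 0.050116


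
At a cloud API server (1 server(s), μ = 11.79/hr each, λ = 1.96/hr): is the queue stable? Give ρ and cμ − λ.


Total capacity cμ = 1·11.79 = 11.79/hr
ρ = λ/(cμ) = 1.96/11.79 = 0.1662
Stable ⇔ ρ < 1: YES
Spare capacity = cμ − λ = 11.79 − 1.96 = 9.83/hr

Final: ρ = 0.1662; stable; margin = 9.83/hr


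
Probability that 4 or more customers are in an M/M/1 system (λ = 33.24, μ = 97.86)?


ρ = 33.24/97.86 = 0.3397
P(N ≥ n) = ρ^n = 0.3397^4 = 0.013311

Final: 0.013311


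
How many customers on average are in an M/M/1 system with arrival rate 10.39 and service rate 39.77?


ρ = λ/μ = 10.39/39.77 = 0.2613
L = ρ/(1−ρ) = 0.2613/(1 − 0.2613) = 0.2613/0.7387 = 0.3536

Final: 0.3536


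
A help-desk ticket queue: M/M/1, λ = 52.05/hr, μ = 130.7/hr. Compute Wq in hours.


ρ = 52.05/130.7 = 0.3982
Wq = ρ/(μ−λ) = 0.3982/(130.7 − 52.05) = 0.3982/78.65 = 0.005063 hr

Final: 0.005063 hr


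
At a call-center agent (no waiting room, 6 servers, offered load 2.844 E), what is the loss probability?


B(c,a) = (a^c/c!) / Σ_{k=0}^{c} a^k/k!
a^6/6! = 0.734928
Σ terms (k=0..6): 1.00000 + 2.84400 + 4.04417 + 3.83387 + 2.72588 + 1.55048 + 0.73493 = 16.733332
B = 0.734928/16.733332 = 0.043920

Final: 0.043920


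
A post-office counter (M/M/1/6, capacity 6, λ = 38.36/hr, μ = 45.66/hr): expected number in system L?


ρ = 38.36/45.66 = 0.8401
L = ρ[1 − (K+1)ρ^K + Kρ^(K+1)] / [(1−ρ)(1−ρ^(K+1))]
Numerator: 0.8401·(1 − 7·0.351606 + 6·0.295392) = 0.261372
Denominator: (0.1599)·(0.704608) = 0.112651
L = 0.261372/0.112651 = 2.3202

Final: 2.3202


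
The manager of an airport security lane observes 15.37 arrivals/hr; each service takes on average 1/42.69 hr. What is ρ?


ρ = λ/μ = 15.37/42.69 = 0.3600

Final: 0.3600


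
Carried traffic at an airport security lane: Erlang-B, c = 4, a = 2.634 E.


B(4,2.634) = 0.165013 (Erlang-B)
Carried load = a(1 − B) = 2.634·(1 − 0.165013) = 2.634·0.834987 = 2.1994 E

Final: 2.1994 Erlangs


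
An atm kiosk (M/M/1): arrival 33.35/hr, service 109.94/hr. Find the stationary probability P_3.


ρ = 33.35/109.94 = 0.3033
P_n = (1−ρ)·ρ^n = (1 − 0.3033)·0.3033^3 = 0.6967·0.027914 = 0.019446

Final: 0.019446


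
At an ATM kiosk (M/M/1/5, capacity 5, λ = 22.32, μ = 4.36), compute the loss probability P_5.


ρ = λ/μ = 22.32/4.36 = 5.1193
P_K = (1−ρ)ρ^K/(1−ρ^(K+1)) = (-4.1193·3515.916116)/(1 − 17998.910026)
= -14482.993910/-17997.910026 = 0.804704

Final: 0.804704


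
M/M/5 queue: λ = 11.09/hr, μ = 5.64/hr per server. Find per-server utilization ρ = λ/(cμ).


ρ = λ/(cμ) = 11.09/(5·5.64) = 11.09/28.20 = 0.3933

Final: 0.3933


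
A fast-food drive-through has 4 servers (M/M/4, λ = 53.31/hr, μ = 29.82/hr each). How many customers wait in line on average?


a = λ/μ = 1.7877; ρ = a/4 = 0.4469
P₀ = 0.163734
Lq = P₀·a^c·ρ / (c!·(1−ρ)²) = 0.163734·10.21420·0.4469/(24·0.30588)
= 0.10182

Final: 0.10182


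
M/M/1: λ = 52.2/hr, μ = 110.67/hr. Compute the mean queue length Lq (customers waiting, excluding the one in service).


ρ = 52.2/110.67 = 0.4717
Lq = ρ²/(1−ρ) = 0.2225/0.5283 = 0.4211

Final: 0.4211


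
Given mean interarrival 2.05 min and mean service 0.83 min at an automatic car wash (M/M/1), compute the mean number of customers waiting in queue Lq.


λ = 60/2.05 = 29.2683 /hr
μ = 60/0.83 = 72.2892 /hr
ρ = λ/μ = 29.2683/72.2892 = 0.4049
Lq = ρ²/(1−ρ) = 0.1639/0.5951 = 0.2754

Final: 0.2754


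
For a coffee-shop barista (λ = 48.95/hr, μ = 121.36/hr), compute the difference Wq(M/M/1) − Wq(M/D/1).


ρ = 48.95/121.36 = 0.4033
Wq(M/M/1) = ρ/(μ−λ) = 0.4033/72.41 = 0.005570 hr
Wq(M/D/1) = ρ/(2(μ−λ)) = 0.002785 hr
Savings = 0.005570 − 0.002785 = 0.002785 hr

Final: 0.002785 hr


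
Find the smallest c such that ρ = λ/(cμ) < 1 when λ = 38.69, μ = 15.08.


Stability requires cμ > λ ⇔ c > λ/μ.
λ/μ = 38.69/15.08 = 2.5656
Minimum integer c = ⌊2.5656⌋ + 1 = 3
Check: 3·15.08 = 45.24 > 38.69, while 2·15.08 = 30.16 ≤ 38.69

Final: 3 servers


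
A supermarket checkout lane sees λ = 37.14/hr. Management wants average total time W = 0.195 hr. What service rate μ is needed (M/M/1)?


W = 1/(μ−λ) ⇒ μ − λ = 1/W = 1/0.195 = 5.1282
μ = λ + 1/W = 37.14 + 5.1282 = 42.2682 per hr

Final: 42.2682 /hr


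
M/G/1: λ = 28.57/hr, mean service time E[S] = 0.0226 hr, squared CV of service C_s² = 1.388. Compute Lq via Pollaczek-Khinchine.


ρ = λ·E[S] = 28.57·0.0226 = 0.6457
Lq = ρ²(1+C_s²)/(2(1−ρ)) = 0.4169·(1+1.388)/(2·0.3543)
= 0.4169·2.3880/0.7086 = 1.40491

Final: 1.40491


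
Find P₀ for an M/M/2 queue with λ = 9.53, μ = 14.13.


a = λ/μ = 9.53/14.13 = 0.6745; ρ = a/c = 0.3372
Σ_{k=0}^{1} a^k/k! (terms k=0..1) = 1.00000 + 0.67445 = 1.67445
Tail: a^2/(2!(1−ρ)) = 0.45488/(2·0.6628) = 0.34317
P₀ = 1/(1.67445 + 0.34317) = 1/2.01762 = 0.495634

Final: 0.495634


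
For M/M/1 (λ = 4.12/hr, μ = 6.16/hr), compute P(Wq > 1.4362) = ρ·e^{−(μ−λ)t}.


ρ = 4.12/6.16 = 0.6688
P(Wq > t) = ρ·e^{−(μ−λ)t} = 0.6688·e^{−2.9298}
= 0.6688·0.053405 = 0.035719

Final: 0.035719


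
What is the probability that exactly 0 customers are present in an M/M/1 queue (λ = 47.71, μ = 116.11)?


ρ = 47.71/116.11 = 0.4109
P_n = (1−ρ)·ρ^n = (1 − 0.4109)·0.4109^0 = 0.5891·1.000000 = 0.589097

Final: 0.589097


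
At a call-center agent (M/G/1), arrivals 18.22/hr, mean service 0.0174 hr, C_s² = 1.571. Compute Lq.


ρ = λ·E[S] = 18.22·0.0174 = 0.3170
Lq = ρ²(1+C_s²)/(2(1−ρ)) = 0.1005·(1+1.571)/(2·0.6830)
= 0.1005·2.5710/1.3659 = 0.18918

Final: 0.18918


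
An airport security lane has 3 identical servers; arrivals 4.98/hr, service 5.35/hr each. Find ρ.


ρ = λ/(cμ) = 4.98/(3·5.35) = 4.98/16.05 = 0.3103

Final: 0.3103


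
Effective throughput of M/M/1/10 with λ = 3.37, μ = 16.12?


ρ = 0.2091; P_K = (1−ρ)ρ^10/(1−ρ^11) = 0.0000001261
λ_eff = λ(1 − P_K) = 3.37·(1 − 0.0000001261) = 3.37·1.000000 = 3.3700 /hr

Final: 3.3700 /hr


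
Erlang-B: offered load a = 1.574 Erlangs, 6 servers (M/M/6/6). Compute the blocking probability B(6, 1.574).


B(c,a) = (a^c/c!) / Σ_{k=0}^{c} a^k/k!
a^6/6! = 0.021120
Σ terms (k=0..6): 1.00000 + 1.57400 + 1.23874 + 0.64992 + 0.25575 + 0.08051 + 0.02112 = 4.820037
B = 0.021120/4.820037 = 0.004382

Final: 0.004382


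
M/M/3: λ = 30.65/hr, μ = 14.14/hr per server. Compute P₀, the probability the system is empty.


a = λ/μ = 30.65/14.14 = 2.1676; ρ = a/c = 0.7225
Σ_{k=0}^{2} a^k/k! (terms k=0..2) = 1.00000 + 2.16761 + 2.34927 = 5.51688
Tail: a^3/(3!(1−ρ)) = 10.18458/(6·0.2775) = 6.11767
P₀ = 1/(5.51688 + 6.11767) = 1/11.63455 = 0.085951

Final: 0.085951


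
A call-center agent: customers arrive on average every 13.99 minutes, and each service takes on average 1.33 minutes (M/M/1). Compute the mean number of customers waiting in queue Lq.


λ = 60/13.99 = 4.2888 /hr
μ = 60/1.33 = 45.1128 /hr
ρ = λ/μ = 4.2888/45.1128 = 0.09507
Lq = ρ²/(1−ρ) = 0.009038/0.9049 = 0.009987

Final: 0.009987


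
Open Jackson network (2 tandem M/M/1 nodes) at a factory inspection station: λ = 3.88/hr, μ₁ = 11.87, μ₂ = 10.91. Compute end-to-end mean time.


Each node sees arrival rate λ = 3.88/hr (tandem ⇒ throughput preserved).
W₁ = 1/(μ₁−λ) = 1/(11.87−3.88) = 0.12516 hr
W₂ = 1/(μ₂−λ) = 1/(10.91−3.88) = 0.14225 hr
W_total = W₁ + W₂ = 0.12516 + 0.14225 = 0.26740 hr

Final: 0.26740 hr


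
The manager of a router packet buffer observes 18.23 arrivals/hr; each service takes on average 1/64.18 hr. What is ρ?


ρ = λ/μ = 18.23/64.18 = 0.2840

Final: 0.2840


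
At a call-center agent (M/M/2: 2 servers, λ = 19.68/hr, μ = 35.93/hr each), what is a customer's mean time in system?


a = 0.5477; ρ = 0.2739; P₀ = 0.570024
Lq = P₀·a^c·ρ/(c!(1−ρ)²) = 0.04441
Wq = Lq/λ = 0.04441/19.68 = 0.002257 hr
W = Wq + 1/μ = 0.002257 + 0.02783 = 0.03009 hr

Final: 0.03009 hr


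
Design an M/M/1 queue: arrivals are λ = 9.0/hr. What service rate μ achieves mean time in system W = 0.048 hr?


W = 1/(μ−λ) ⇒ μ − λ = 1/W = 1/0.048 = 20.8333
μ = λ + 1/W = 9.0 + 20.8333 = 29.8333 per hr

Final: 29.8333 /hr


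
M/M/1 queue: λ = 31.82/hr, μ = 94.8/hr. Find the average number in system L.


ρ = λ/μ = 31.82/94.8 = 0.3357
L = ρ/(1−ρ) = 0.3357/(1 − 0.3357) = 0.3357/0.6643 = 0.5052

Final: 0.5052


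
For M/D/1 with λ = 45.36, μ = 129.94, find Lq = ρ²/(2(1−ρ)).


ρ = 45.36/129.94 = 0.3491
M/D/1: Lq = ρ²/(2(1−ρ)) = 0.1219/(2·0.6509) = 0.09361

Final: 0.09361


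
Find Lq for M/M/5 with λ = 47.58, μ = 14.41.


a = λ/μ = 3.3019; ρ = a/5 = 0.6604
P₀ = 0.032965
Lq = P₀·a^c·ρ / (c!·(1−ρ)²) = 0.032965·392.46622·0.6604/(120·0.11535)
= 0.61725

Final: 0.61725


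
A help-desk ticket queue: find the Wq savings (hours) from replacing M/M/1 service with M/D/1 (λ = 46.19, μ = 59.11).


ρ = 46.19/59.11 = 0.7814
Wq(M/M/1) = ρ/(μ−λ) = 0.7814/12.92 = 0.06048 hr
Wq(M/D/1) = ρ/(2(μ−λ)) = 0.03024 hr
Savings = 0.06048 − 0.03024 = 0.03024 hr

Final: 0.03024 hr


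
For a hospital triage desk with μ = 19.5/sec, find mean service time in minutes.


Mean service time = 1/μ = 1/19.5 second = 0.05128 second
In minutes: 0.05128 × 0.0166667 = 0.0008547 min

Final: 0.0008547 min


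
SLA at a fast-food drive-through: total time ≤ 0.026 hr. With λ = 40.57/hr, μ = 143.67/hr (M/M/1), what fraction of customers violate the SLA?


W ~ Exponential(μ−λ) for M/M/1.
μ − λ = 143.67 − 40.57 = 103.1000
P(W > t) = e^{−(μ−λ)t} = e^{−2.6806} = 0.068522

Final: 0.068522


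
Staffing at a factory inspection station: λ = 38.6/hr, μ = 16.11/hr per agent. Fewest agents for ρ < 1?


Stability requires cμ > λ ⇔ c > λ/μ.
λ/μ = 38.6/16.11 = 2.3960
Minimum integer c = ⌊2.3960⌋ + 1 = 3
Check: 3·16.11 = 48.33 > 38.6, while 2·16.11 = 32.22 ≤ 38.6

Final: 3 servers


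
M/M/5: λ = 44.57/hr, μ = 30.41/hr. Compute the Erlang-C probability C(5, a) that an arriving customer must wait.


a = λ/μ = 1.4656; ρ = a/5 = 0.2931
P₀ = 0.230607 (from M/M/c formula)
C(c,a) = [a^c/(c!(1−ρ))]·P₀ = [6.76287/(120·0.7069)]·0.230607
= 0.07973·0.230607 = 0.018386

Final: 0.018386


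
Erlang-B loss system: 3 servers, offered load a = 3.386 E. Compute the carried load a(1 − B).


B(3,3.386) = 0.390032 (Erlang-B)
Carried load = a(1 − B) = 3.386·(1 − 0.390032) = 3.386·0.609968 = 2.0654 E

Final: 2.0654 Erlangs


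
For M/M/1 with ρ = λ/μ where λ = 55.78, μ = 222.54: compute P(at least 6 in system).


ρ = 55.78/222.54 = 0.2507
P(N ≥ n) = ρ^n = 0.2507^6 = 0.0002480

Final: 0.0002480


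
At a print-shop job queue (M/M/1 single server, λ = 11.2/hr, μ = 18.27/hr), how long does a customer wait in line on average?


ρ = 11.2/18.27 = 0.6130
Wq = ρ/(μ−λ) = 0.6130/(18.27 − 11.2) = 0.6130/7.07 = 0.08671 hr

Final: 0.08671 hr


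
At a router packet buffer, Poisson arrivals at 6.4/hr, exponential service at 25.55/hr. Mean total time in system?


W = 1/(μ−λ) = 1/(25.55 − 6.4) = 1/19.15 = 0.05222 hr

Final: 0.05222 hr


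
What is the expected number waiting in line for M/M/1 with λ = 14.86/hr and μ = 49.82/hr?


ρ = 14.86/49.82 = 0.2983
Lq = ρ²/(1−ρ) = 0.08897/0.7017 = 0.1268

Final: 0.1268


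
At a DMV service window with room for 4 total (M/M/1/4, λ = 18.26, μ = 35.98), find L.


ρ = 18.26/35.98 = 0.5075
L = ρ[1 − (K+1)ρ^K + Kρ^(K+1)] / [(1−ρ)(1−ρ^(K+1))]
Numerator: 0.5075·(1 − 5·0.066337 + 4·0.033667) = 0.407515
Denominator: (0.4925)·(0.966333) = 0.475915
L = 0.407515/0.475915 = 0.8563

Final: 0.8563


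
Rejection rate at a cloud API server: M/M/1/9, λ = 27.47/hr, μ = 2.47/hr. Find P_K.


ρ = λ/μ = 27.47/2.47 = 11.1215
P_K = (1−ρ)ρ^K/(1−ρ^(K+1)) = (-10.1215·2602887246.330632)/(1 − 28947899861.013134)
= -26345012614.682503/-28947899860.013134 = 0.910084

Final: 0.910084


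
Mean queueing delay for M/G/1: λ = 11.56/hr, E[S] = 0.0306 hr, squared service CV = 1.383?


ρ = λ·E[S] = 11.56·0.0306 = 0.3537
E[S²] = E[S]²(1+C_s²) = 0.0306²·(1+1.383) = 0.002231
Wq = λ·E[S²]/(2(1−ρ)) = 11.56·0.002231/(2·0.6463) = 0.01996 hr

Final: 0.01996 hr


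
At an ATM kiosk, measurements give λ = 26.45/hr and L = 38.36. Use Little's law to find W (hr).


W = L/λ = 38.36/26.45 = 1.4503 hr

Final: 1.4503 hr


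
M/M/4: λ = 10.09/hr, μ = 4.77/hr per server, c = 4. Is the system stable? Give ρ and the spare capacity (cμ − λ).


Total capacity cμ = 4·4.77 = 19.08/hr
ρ = λ/(cμ) = 10.09/19.08 = 0.5288
Stable ⇔ ρ < 1: YES
Spare capacity = cμ − λ = 19.08 − 10.09 = 8.99/hr

Final: ρ = 0.5288; stable; margin = 8.99/hr


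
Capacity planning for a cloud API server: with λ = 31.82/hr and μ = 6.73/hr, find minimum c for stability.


Stability requires cμ > λ ⇔ c > λ/μ.
λ/μ = 31.82/6.73 = 4.7281
Minimum integer c = ⌊4.7281⌋ + 1 = 5
Check: 5·6.73 = 33.65 > 31.82, while 4·6.73 = 26.92 ≤ 31.82

Final: 5 servers


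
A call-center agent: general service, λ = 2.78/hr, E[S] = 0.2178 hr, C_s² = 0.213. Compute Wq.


ρ = λ·E[S] = 2.78·0.2178 = 0.6055
E[S²] = E[S]²(1+C_s²) = 0.2178²·(1+0.213) = 0.057541
Wq = λ·E[S²]/(2(1−ρ)) = 2.78·0.057541/(2·0.3945) = 0.20273 hr

Final: 0.20273 hr


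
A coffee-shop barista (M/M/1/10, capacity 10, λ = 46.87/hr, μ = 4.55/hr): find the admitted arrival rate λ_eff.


ρ = 10.3011; P_K = (1−ρ)ρ^10/(1−ρ^11) = 0.902923
λ_eff = λ(1 − P_K) = 46.87·(1 − 0.902923) = 46.87·0.097077 = 4.5500 /hr

Final: 4.5500 /hr


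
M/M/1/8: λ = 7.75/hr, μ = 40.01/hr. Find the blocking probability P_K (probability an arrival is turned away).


ρ = λ/μ = 7.75/40.01 = 0.1937
P_K = (1−ρ)ρ^K/(1−ρ^(K+1)) = (0.8063·0.000001982)/(1 − 0.0000003839)
= 0.000001598/1.000000 = 0.000001598

Final: 0.000001598


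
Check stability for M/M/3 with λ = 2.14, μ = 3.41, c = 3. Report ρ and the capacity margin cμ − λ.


Total capacity cμ = 3·3.41 = 10.23/hr
ρ = λ/(cμ) = 2.14/10.23 = 0.2092
Stable ⇔ ρ < 1: YES
Spare capacity = cμ − λ = 10.23 − 2.14 = 8.09/hr

Final: ρ = 0.2092; stable; margin = 8.09/hr


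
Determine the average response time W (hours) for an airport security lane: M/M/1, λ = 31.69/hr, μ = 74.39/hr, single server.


W = 1/(μ−λ) = 1/(74.39 − 31.69) = 1/42.70 = 0.02342 hr

Final: 0.02342 hr


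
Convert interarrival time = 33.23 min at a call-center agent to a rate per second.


λ = 1/(interarrival time) in consistent units.
1 second = 0.0166667 min, so λ = 0.0166667/33.23 = 0.0005016 per second

Final: 0.0005016 /sec


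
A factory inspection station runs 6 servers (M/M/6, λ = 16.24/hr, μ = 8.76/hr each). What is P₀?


a = λ/μ = 16.24/8.76 = 1.8539; ρ = a/c = 0.3090
Σ_{k=0}^{5} a^k/k! (terms k=0..5) = 1.00000 + 1.85388 + 1.71844 + 1.06193 + 0.49217 + 0.18249 = 6.30890
Tail: a^6/(6!(1−ρ)) = 40.59677/(720·0.6910) = 0.08160
P₀ = 1/(6.30890 + 0.08160) = 1/6.39050 = 0.156482

Final: 0.156482
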